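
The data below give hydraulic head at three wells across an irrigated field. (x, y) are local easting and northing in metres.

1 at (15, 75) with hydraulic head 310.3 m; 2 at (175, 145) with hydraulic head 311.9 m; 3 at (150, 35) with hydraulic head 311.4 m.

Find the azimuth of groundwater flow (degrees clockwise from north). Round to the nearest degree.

254°

Taking 1 as reference: 2−1 = (160, 70, +1.6); 3−1 = (135, -40, +1.1).
Solve a·Δx + b·Δy = Δh: det = 160·(-40) − 135·70 = -15850.
∂h/∂x = [(+1.6)·(-40) − (+1.1)·70] / -15850 = +0.008896
∂h/∂y = [160·(+1.1) − 135·(+1.6)] / -15850 = +0.002524
Flow direction (−∇h) has components (-0.008896 E, -0.002524 N).
Azimuth = atan2(E, N) = atan2(-0.008896, -0.002524) = 254.2° ≈ 254°.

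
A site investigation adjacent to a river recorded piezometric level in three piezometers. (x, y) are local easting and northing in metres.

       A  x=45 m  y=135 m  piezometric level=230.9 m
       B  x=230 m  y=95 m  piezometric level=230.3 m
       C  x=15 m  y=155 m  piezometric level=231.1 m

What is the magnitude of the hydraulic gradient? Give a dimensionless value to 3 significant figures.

Differences from A: to B (Δx, Δy, Δh) = (185, -40, -0.6); to C = (-30, 20, +0.2).
Solve a·Δx + b·Δy = Δh: det = 185·20 − (-30)·(-40) = 2500.
∂h/∂x = [(-0.6)·20 − (+0.2)·(-40)] / 2500 = -0.001600
∂h/∂y = [185·(+0.2) − (-30)·(-0.6)] / 2500 = +0.007600
|∇h| = √(-0.001600² + 0.007600²) = 0.007767

0.00777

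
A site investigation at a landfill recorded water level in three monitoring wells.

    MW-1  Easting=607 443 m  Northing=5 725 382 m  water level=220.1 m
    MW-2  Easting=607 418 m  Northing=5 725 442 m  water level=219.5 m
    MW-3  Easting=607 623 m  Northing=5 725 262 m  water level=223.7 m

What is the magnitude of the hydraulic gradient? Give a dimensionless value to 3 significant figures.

Taking MW-1 as reference: MW-2−MW-1 = (-25, 60, -0.6); MW-3−MW-1 = (180, -120, +3.6).
Solve a·Δx + b·Δy = Δh: det = (-25)·(-120) − 180·60 = -7800.
∂h/∂x = [(-0.6)·(-120) − (+3.6)·60] / -7800 = +0.01846
∂h/∂y = [(-25)·(+3.6) − 180·(-0.6)] / -7800 = -0.002308
|∇h| = √(0.01846² + -0.002308²) = 0.0186

0.0186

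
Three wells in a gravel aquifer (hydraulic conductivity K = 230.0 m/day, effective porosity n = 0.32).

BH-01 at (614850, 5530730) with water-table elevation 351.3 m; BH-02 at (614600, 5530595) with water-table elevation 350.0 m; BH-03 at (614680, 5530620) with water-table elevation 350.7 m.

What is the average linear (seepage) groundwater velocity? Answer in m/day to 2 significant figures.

15 m/day

Taking BH-01 as reference: BH-02−BH-01 = (-250, -135, -1.3); BH-03−BH-01 = (-170, -110, -0.6).
Solve a·Δx + b·Δy = Δh: det = (-250)·(-110) − (-170)·(-135) = 4550.
∂h/∂x = [(-1.3)·(-110) − (-0.6)·(-135)] / 4550 = +0.01363
∂h/∂y = [(-250)·(-0.6) − (-170)·(-1.3)] / 4550 = -0.01560
|∇h| = √(0.01363² + -0.01560²) = 0.02072
Seepage velocity v = K·i/n = 230.0 × 0.02072 / 0.32 = 14.89 m/day.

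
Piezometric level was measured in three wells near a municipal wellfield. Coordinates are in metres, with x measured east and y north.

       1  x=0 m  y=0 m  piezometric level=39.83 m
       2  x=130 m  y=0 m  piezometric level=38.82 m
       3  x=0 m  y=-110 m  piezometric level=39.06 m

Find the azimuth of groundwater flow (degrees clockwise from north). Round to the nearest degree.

∂h/∂x = (38.82 − 39.83) / (130 − 0) = -0.007769
∂h/∂y = (39.06 − 39.83) / (-110 − 0) = +0.007000
Flow direction (−∇h) has components (+0.007769 E, -0.007000 N).
Azimuth = atan2(E, N) = atan2(+0.007769, -0.007000) = 132.0° ≈ 132°.

132°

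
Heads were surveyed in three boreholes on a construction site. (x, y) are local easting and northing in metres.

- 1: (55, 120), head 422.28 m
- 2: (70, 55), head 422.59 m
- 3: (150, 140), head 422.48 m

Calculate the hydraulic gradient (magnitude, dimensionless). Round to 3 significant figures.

Differences from 1: to 2 (Δx, Δy, Δh) = (15, -65, +0.31); to 3 = (95, 20, +0.20).
Solve a·Δx + b·Δy = Δh: det = 15·20 − 95·(-65) = 6475.
∂h/∂x = [(+0.31)·20 − (+0.20)·(-65)] / 6475 = +0.002965
∂h/∂y = [15·(+0.20) − 95·(+0.31)] / 6475 = -0.004085
|∇h| = √(0.002965² + -0.004085²) = 0.005048

0.00505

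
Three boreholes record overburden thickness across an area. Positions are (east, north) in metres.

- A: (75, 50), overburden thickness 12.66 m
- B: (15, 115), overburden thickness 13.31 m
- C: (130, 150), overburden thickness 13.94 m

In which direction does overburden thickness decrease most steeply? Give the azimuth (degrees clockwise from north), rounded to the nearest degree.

189°

Taking A as reference: B−A = (-60, 65, +0.65); C−A = (55, 100, +1.28).
Solve a·Δx + b·Δy = Δd: det = (-60)·100 − 55·65 = -9575.
∂d/∂x = [(+0.65)·100 − (+1.28)·65] / -9575 = +0.001901
∂d/∂y = [(-60)·(+1.28) − 55·(+0.65)] / -9575 = +0.01175
Steepest decrease is along −∇f: components (-0.001901 E, -0.01175 N).
Azimuth = atan2(-0.001901, -0.01175) = 189.2° ≈ 189°.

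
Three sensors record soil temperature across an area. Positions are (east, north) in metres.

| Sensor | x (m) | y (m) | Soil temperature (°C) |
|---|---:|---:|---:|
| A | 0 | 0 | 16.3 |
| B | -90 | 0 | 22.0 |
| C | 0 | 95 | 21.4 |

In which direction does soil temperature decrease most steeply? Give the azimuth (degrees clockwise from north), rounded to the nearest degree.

∂T/∂x = (22.0 − 16.3) / (-90 − 0) = -0.06333
∂T/∂y = (21.4 − 16.3) / (95 − 0) = +0.05368
Steepest decrease is along −∇f: components (+0.06333 E, -0.05368 N).
Azimuth = atan2(+0.06333, -0.05368) = 130.3° ≈ 130°.

130°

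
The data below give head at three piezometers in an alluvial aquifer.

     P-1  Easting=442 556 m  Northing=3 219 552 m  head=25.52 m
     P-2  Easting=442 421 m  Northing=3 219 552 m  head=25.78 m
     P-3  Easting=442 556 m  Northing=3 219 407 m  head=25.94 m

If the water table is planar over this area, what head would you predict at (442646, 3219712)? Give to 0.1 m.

24.9 m

∂h/∂x = (25.78 − 25.52) / (442421 − 442556) = -0.001926
∂h/∂y = (25.94 − 25.52) / (3219407 − 3219552) = -0.002897
h(442646, 3219712) = 25.52 + (-0.001926)·(90) + (-0.002897)·(160) = 25.52 -0.173 -0.463 = 24.883 m.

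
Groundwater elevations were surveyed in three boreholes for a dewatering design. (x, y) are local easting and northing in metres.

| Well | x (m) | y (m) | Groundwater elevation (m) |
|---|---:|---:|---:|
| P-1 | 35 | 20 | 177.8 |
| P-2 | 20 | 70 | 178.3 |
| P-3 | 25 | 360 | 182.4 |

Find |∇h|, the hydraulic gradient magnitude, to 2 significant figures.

Taking P-1 as reference: P-2−P-1 = (-15, 50, +0.5); P-3−P-1 = (-10, 340, +4.6).
Solve a·Δx + b·Δy = Δh: det = (-15)·340 − (-10)·50 = -4600.
∂h/∂x = [(+0.5)·340 − (+4.6)·50] / -4600 = +0.01304
∂h/∂y = [(-15)·(+4.6) − (-10)·(+0.5)] / -4600 = +0.01391
|∇h| = √(0.01304² + 0.01391²) = 0.01907

0.019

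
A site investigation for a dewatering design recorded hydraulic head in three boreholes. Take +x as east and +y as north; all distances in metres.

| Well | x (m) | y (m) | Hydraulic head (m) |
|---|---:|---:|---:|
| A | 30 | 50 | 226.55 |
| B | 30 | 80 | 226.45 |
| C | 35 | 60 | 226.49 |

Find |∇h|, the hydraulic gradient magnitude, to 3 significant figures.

Differences from A: to B (Δx, Δy, Δh) = (0, 30, -0.10); to C = (5, 10, -0.06).
Solve a·Δx + b·Δy = Δh: det = 0·10 − 5·30 = -150.
∂h/∂x = [(-0.10)·10 − (-0.06)·30] / -150 = -0.005333
∂h/∂y = [0·(-0.06) − 5·(-0.10)] / -150 = -0.003333
|∇h| = √(-0.005333² + -0.003333²) = 0.006289

0.00629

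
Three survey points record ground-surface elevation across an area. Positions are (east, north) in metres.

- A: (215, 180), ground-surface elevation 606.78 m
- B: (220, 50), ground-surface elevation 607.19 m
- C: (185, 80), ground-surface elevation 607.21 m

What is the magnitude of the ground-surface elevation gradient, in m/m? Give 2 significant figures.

0.0047 m/m

Three-point gradient (reference A): Δ to B = (5, -130, +0.41), Δ to C = (-30, -100, +0.43).
∂z/∂x = -0.003386, ∂z/∂y = -0.003284 (det = -4400).
|∇f| = √(-0.003386² + -0.003284²) = 0.004717 m/m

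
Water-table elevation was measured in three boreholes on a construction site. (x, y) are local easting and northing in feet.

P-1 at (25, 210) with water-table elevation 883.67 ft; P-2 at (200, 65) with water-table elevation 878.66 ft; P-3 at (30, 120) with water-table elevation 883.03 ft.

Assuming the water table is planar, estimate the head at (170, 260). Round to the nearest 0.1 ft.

880.5 ft

Differences from P-1: to P-2 (Δx, Δy, Δh) = (175, -145, -5.01); to P-3 = (5, -90, -0.64).
Determinant of the coordinate differences = 175·(-90) − 5·(-145) = -15025.
∂h/∂x = [(-5.01)·(-90) − (-0.64)·(-145)] / -15025 = -0.02383
∂h/∂y = [175·(-0.64) − 5·(-5.01)] / -15025 = +0.005787
h(170, 260) = 883.67 + (-0.02383)·(145) + (+0.005787)·(50) = 883.67 -3.456 +0.289 = 880.503 ft.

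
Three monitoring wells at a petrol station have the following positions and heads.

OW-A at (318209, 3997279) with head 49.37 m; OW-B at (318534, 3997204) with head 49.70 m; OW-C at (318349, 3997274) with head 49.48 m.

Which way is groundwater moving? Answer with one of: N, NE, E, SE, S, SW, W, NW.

Three-point gradient (reference OW-A): Δ to OW-B = (325, -75, +0.33), Δ to OW-C = (140, -5, +0.11).
∂h/∂x = +0.0007437, ∂h/∂y = -0.001177 (det = 8875).
Flow = −∇h = (-0.0007437 east, +0.001177 north), which points northwest.

NW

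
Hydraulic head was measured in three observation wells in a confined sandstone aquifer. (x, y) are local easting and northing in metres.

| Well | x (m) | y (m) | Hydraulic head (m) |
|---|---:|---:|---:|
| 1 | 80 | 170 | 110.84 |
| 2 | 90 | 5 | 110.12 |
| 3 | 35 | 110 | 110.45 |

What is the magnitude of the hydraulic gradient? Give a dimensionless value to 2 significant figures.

0.0052

Taking 1 as reference: 2−1 = (10, -165, -0.72); 3−1 = (-45, -60, -0.39).
Determinant of the coordinate differences = 10·(-60) − (-45)·(-165) = -8025.
∂h/∂x = [(-0.72)·(-60) − (-0.39)·(-165)] / -8025 = +0.002636
∂h/∂y = [10·(-0.39) − (-45)·(-0.72)] / -8025 = +0.004523
|∇h| = √(0.002636² + 0.004523²) = 0.005235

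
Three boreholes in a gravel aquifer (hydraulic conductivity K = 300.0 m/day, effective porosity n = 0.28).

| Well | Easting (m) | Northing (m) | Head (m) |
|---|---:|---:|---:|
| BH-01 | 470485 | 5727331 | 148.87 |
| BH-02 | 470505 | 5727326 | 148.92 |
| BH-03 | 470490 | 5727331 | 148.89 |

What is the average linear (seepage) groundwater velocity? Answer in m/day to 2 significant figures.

7.7 m/day

With h = a·x + b·y + c and BH-01 as origin, the differences give:
  20·a + (-5)·b = +0.05
  5·a + 0·b = +0.02
Eliminate b (×0 and ×(-5), subtract): 25·a = 0.100 → a = ∂h/∂x = +0.004000
Back-substitute: b = ∂h/∂y = +0.006000.
|∇h| = √(0.004000² + 0.006000²) = 0.007211
Seepage velocity v = K·i/n = 300.0 × 0.007211 / 0.28 = 7.726 m/day.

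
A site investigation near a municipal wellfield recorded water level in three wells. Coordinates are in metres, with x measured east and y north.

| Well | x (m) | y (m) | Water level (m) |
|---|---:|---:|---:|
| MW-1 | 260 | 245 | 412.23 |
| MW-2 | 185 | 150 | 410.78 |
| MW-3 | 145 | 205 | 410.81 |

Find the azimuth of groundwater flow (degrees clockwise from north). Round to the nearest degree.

Three-point gradient (reference MW-1): Δ to MW-2 = (-75, -95, -1.45), Δ to MW-3 = (-115, -40, -1.42).
∂h/∂x = +0.009703, ∂h/∂y = +0.007603 (det = -7925).
Flow direction (−∇h) has components (-0.009703 E, -0.007603 N).
Azimuth = atan2(E, N) = atan2(-0.009703, -0.007603) = 231.9° ≈ 232°.

232°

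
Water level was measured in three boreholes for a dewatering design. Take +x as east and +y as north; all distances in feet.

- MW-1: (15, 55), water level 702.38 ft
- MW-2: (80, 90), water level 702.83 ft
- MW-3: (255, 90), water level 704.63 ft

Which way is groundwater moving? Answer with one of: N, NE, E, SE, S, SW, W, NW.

NW

Differences from MW-1: to MW-2 (Δx, Δy, Δh) = (65, 35, +0.45); to MW-3 = (240, 35, +2.25).
Determinant of the coordinate differences = 65·35 − 240·35 = -6125.
∂h/∂x = [(+0.45)·35 − (+2.25)·35] / -6125 = +0.01029
∂h/∂y = [65·(+2.25) − 240·(+0.45)] / -6125 = -0.006245
Flow = −∇h = (-0.01029 east, +0.006245 north), which points northwest.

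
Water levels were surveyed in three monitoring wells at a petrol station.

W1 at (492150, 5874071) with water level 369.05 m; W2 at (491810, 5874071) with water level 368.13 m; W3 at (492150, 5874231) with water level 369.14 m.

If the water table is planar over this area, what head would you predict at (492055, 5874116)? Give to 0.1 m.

368.8 m

∂h/∂x = (368.13 − 369.05) / (491810 − 492150) = +0.002706
∂h/∂y = (369.14 − 369.05) / (5874231 − 5874071) = +0.0005625
h(492055, 5874116) = 369.05 + (+0.002706)·(-95) + (+0.0005625)·(45) = 369.05 -0.257 +0.025 = 368.818 m.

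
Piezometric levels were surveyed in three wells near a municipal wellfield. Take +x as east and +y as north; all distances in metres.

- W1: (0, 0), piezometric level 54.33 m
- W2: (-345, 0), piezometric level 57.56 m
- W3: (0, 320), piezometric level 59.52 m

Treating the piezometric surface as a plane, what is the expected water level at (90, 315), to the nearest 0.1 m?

∂h/∂x = (57.56 − 54.33) / (-345 − 0) = -0.009362
∂h/∂y = (59.52 − 54.33) / (320 − 0) = +0.01622
h(90, 315) = 54.33 + (-0.009362)·(90) + (+0.01622)·(315) = 54.33 -0.843 +5.109 = 58.596 m.

58.6 m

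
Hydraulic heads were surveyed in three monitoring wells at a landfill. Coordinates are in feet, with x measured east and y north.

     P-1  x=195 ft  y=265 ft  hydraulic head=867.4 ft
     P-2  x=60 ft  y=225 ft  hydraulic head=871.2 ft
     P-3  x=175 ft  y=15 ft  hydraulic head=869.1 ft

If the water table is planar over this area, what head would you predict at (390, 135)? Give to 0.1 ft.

With h = a·x + b·y + c and P-1 as origin, the differences give:
  (-135)·a + (-40)·b = +3.8
  (-20)·a + (-250)·b = +1.7
Eliminate b (×(-250) and ×(-40), subtract): 32950·a = -882.00 → a = ∂h/∂x = -0.02677
Back-substitute: b = ∂h/∂y = -0.004659.
h(390, 135) = 867.4 + (-0.02677)·(195) + (-0.004659)·(-130) = 867.4 -5.220 +0.606 = 862.786 ft.

862.8 ft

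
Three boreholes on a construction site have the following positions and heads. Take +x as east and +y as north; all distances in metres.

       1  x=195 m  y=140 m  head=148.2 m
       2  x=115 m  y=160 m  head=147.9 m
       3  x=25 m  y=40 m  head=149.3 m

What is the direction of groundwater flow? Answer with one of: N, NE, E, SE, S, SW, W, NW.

Differences from 1: to 2 (Δx, Δy, Δh) = (-80, 20, -0.3); to 3 = (-170, -100, +1.1).
Solve a·Δx + b·Δy = Δh: det = (-80)·(-100) − (-170)·20 = 11400.
∂h/∂x = [(-0.3)·(-100) − (+1.1)·20] / 11400 = +0.0007018
∂h/∂y = [(-80)·(+1.1) − (-170)·(-0.3)] / 11400 = -0.01219
Flow = −∇h = (-0.0007018 east, +0.01219 north), which points north.

N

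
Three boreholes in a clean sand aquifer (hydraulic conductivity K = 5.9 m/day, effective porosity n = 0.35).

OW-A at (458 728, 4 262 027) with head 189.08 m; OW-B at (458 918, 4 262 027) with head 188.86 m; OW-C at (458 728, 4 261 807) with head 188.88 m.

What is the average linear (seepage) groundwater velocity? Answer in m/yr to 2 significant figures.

9.1 m/yr

∂h/∂x = (188.86 − 189.08) / (458918 − 458728) = -0.001158
∂h/∂y = (188.88 − 189.08) / (4261807 − 4262027) = +0.0009091
|∇h| = √(-0.001158² + 0.0009091²) = 0.001472
Seepage velocity v = K·i/n = 5.9 × 0.001472 / 0.35 = 0.02481 m/day = 9.062 m/yr.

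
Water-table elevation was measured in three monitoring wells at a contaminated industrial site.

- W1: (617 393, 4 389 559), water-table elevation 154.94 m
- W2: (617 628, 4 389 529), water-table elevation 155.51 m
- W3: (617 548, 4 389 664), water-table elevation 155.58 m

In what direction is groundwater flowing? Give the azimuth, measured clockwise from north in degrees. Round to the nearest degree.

232°

With h = a·x + b·y + c and W1 as origin, the differences give:
  235·a + (-30)·b = +0.57
  155·a + 105·b = +0.64
Eliminate b (×105 and ×(-30), subtract): 29325·a = 79.050 → a = ∂h/∂x = +0.002696
Back-substitute: b = ∂h/∂y = +0.002116.
Flow direction (−∇h) has components (-0.002696 E, -0.002116 N).
Azimuth = atan2(E, N) = atan2(-0.002696, -0.002116) = 231.9° ≈ 232°.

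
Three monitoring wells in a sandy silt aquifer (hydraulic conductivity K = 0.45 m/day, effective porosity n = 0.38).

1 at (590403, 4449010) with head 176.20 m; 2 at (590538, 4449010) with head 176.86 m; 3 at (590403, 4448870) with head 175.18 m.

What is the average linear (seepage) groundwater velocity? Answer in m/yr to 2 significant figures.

∂h/∂x = (176.86 − 176.20) / (590538 − 590403) = +0.004889
∂h/∂y = (175.18 − 176.20) / (4448870 − 4449010) = +0.007286
|∇h| = √(0.004889² + 0.007286²) = 0.008774
Seepage velocity v = K·i/n = 0.45 × 0.008774 / 0.38 = 0.01039 m/day = 3.795 m/yr.

3.8 m/yr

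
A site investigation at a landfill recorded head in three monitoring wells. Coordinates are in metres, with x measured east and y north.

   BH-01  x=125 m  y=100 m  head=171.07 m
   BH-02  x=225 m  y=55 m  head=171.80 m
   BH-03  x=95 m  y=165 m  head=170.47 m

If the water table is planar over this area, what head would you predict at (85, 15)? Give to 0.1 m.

Taking BH-01 as reference: BH-02−BH-01 = (100, -45, +0.73); BH-03−BH-01 = (-30, 65, -0.60).
Determinant of the coordinate differences = 100·65 − (-30)·(-45) = 5150.
∂h/∂x = [(+0.73)·65 − (-0.60)·(-45)] / 5150 = +0.003971
∂h/∂y = [100·(-0.60) − (-30)·(+0.73)] / 5150 = -0.007398
h(85, 15) = 171.07 + (+0.003971)·(-40) + (-0.007398)·(-85) = 171.07 -0.159 +0.629 = 171.540 m.

171.5 m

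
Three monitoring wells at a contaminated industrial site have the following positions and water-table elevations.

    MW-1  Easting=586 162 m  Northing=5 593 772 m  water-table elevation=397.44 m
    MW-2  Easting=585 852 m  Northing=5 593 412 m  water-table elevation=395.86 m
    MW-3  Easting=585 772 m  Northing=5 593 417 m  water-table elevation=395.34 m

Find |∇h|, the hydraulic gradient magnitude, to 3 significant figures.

0.00653

Taking MW-1 as reference: MW-2−MW-1 = (-310, -360, -1.58); MW-3−MW-1 = (-390, -355, -2.10).
Determinant of the coordinate differences = (-310)·(-355) − (-390)·(-360) = -30350.
∂h/∂x = [(-1.58)·(-355) − (-2.10)·(-360)] / -30350 = +0.006428
∂h/∂y = [(-310)·(-2.10) − (-390)·(-1.58)] / -30350 = -0.001147
|∇h| = √(0.006428² + -0.001147²) = 0.00653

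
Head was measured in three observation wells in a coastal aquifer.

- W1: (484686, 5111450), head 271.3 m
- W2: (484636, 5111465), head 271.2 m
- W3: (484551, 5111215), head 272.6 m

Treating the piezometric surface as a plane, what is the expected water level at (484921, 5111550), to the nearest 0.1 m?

270.8 m

Differences from W1: to W2 (Δx, Δy, Δh) = (-50, 15, -0.1); to W3 = (-135, -235, +1.3).
Determinant of the coordinate differences = (-50)·(-235) − (-135)·15 = 13775.
∂h/∂x = [(-0.1)·(-235) − (+1.3)·15] / 13775 = +0.0002904
∂h/∂y = [(-50)·(+1.3) − (-135)·(-0.1)] / 13775 = -0.005699
h(484921, 5111550) = 271.3 + (+0.0002904)·(235) + (-0.005699)·(100) = 271.3 +0.068 -0.570 = 270.798 m.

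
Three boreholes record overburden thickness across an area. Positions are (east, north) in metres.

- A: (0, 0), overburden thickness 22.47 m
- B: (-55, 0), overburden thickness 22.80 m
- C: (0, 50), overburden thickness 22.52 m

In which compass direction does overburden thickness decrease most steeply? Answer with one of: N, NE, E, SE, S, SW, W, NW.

∂d/∂x = (22.80 − 22.47) / (-55 − 0) = -0.006000
∂d/∂y = (22.52 − 22.47) / (50 − 0) = +0.001000
Steepest decrease is along −∇f = (+0.006000 E, -0.001000 N) → east.

E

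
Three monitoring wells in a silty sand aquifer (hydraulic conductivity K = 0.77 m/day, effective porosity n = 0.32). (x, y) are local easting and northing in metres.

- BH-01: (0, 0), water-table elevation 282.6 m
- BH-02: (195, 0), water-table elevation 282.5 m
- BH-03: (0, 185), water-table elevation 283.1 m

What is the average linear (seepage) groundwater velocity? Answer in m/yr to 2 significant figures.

∂h/∂x = (282.5 − 282.6) / (195 − 0) = -0.0005128
∂h/∂y = (283.1 − 282.6) / (185 − 0) = +0.002703
|∇h| = √(-0.0005128² + 0.002703²) = 0.002751
Seepage velocity v = K·i/n = 0.77 × 0.002751 / 0.32 = 0.00662 m/day = 2.418 m/yr.

2.4 m/yr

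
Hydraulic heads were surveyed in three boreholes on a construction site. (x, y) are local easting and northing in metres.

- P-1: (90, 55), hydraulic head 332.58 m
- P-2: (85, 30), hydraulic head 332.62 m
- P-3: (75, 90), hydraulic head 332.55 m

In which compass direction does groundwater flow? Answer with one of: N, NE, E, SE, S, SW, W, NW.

With h = a·x + b·y + c and P-1 as origin, the differences give:
  (-5)·a + (-25)·b = +0.04
  (-15)·a + 35·b = -0.03
Eliminate b (×35 and ×(-25), subtract): -550·a = 0.650 → a = ∂h/∂x = -0.001182
Back-substitute: b = ∂h/∂y = -0.001364.
Flow = −∇h = (+0.001182 east, +0.001364 north), which points northeast.

NE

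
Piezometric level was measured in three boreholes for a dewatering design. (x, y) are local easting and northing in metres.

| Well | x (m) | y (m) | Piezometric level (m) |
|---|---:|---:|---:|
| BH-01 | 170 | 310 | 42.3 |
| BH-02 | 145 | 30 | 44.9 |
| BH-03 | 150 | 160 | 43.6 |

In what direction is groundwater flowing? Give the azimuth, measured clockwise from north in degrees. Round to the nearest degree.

Differences from BH-01: to BH-02 (Δx, Δy, Δh) = (-25, -280, +2.6); to BH-03 = (-20, -150, +1.3).
Solve a·Δx + b·Δy = Δh: det = (-25)·(-150) − (-20)·(-280) = -1850.
∂h/∂x = [(+2.6)·(-150) − (+1.3)·(-280)] / -1850 = +0.01405
∂h/∂y = [(-25)·(+1.3) − (-20)·(+2.6)] / -1850 = -0.01054
Flow direction (−∇h) has components (-0.01405 E, +0.01054 N).
Azimuth = atan2(E, N) = atan2(-0.01405, +0.01054) = 306.9° ≈ 307°.

307°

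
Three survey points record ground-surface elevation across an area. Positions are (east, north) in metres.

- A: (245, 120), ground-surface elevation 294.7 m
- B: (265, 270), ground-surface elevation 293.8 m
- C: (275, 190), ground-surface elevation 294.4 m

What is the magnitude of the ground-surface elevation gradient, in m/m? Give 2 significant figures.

0.0089 m/m

With z = a·x + b·y + c and A as origin, the differences give:
  20·a + 150·b = -0.9
  30·a + 70·b = -0.3
Eliminate b (×70 and ×150, subtract): -3100·a = -18.00 → a = ∂z/∂x = +0.005806
Back-substitute: b = ∂z/∂y = -0.006774.
|∇f| = √(0.005806² + -0.006774²) = 0.008922 m/m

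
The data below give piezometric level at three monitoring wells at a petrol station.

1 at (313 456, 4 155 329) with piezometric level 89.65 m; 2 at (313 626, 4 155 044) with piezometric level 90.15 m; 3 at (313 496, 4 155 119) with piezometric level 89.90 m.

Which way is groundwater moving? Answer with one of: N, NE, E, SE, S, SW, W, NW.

Differences from 1: to 2 (Δx, Δy, Δh) = (170, -285, +0.50); to 3 = (40, -210, +0.25).
Solve a·Δx + b·Δy = Δh: det = 170·(-210) − 40·(-285) = -24300.
∂h/∂x = [(+0.50)·(-210) − (+0.25)·(-285)] / -24300 = +0.001389
∂h/∂y = [170·(+0.25) − 40·(+0.50)] / -24300 = -0.0009259
Flow = −∇h = (-0.001389 east, +0.0009259 north), which points northwest.

NW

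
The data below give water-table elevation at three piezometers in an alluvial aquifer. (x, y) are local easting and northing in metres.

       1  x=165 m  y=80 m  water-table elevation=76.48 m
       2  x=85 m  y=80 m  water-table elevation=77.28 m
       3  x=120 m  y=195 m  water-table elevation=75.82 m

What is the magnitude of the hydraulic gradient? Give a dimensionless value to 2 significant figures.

0.014

Taking 1 as reference: 2−1 = (-80, 0, +0.80); 3−1 = (-45, 115, -0.66).
Determinant of the coordinate differences = (-80)·115 − (-45)·0 = -9200.
∂h/∂x = [(+0.80)·115 − (-0.66)·0] / -9200 = -0.010000
∂h/∂y = [(-80)·(-0.66) − (-45)·(+0.80)] / -9200 = -0.009652
|∇h| = √(-0.010000² + -0.009652²) = 0.0139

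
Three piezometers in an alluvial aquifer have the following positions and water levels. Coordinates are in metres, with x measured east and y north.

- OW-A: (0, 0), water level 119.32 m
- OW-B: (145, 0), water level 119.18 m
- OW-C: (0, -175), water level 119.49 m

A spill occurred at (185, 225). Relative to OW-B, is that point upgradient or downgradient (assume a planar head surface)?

downgradient

∂h/∂x = (119.18 − 119.32) / (145 − 0) = -0.0009655
∂h/∂y = (119.49 − 119.32) / (-175 − 0) = -0.0009714
Head at (185, 225) = 119.32 + (-0.0009655)·(185) + (-0.0009714)·(225) = 118.92 m.
That is lower than the 119.18 m at OW-B, so the point is downgradient.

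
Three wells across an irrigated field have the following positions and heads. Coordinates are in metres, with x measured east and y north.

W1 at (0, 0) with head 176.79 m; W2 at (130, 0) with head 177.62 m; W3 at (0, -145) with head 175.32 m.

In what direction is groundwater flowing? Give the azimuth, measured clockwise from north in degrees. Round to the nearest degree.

212°

∂h/∂x = (177.62 − 176.79) / (130 − 0) = +0.006385
∂h/∂y = (175.32 − 176.79) / (-145 − 0) = +0.01014
Flow direction (−∇h) has components (-0.006385 E, -0.01014 N).
Azimuth = atan2(E, N) = atan2(-0.006385, -0.01014) = 212.2° ≈ 212°.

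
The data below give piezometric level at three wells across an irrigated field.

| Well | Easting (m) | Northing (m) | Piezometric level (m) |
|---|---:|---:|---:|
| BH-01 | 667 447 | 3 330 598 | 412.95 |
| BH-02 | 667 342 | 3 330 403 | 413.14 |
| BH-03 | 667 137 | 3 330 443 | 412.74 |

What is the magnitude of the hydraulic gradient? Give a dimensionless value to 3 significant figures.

Differences from BH-01: to BH-02 (Δx, Δy, Δh) = (-105, -195, +0.19); to BH-03 = (-310, -155, -0.21).
Determinant of the coordinate differences = (-105)·(-155) − (-310)·(-195) = -44175.
∂h/∂x = [(+0.19)·(-155) − (-0.21)·(-195)] / -44175 = +0.001594
∂h/∂y = [(-105)·(-0.21) − (-310)·(+0.19)] / -44175 = -0.001832
|∇h| = √(0.001594² + -0.001832²) = 0.002428

0.00243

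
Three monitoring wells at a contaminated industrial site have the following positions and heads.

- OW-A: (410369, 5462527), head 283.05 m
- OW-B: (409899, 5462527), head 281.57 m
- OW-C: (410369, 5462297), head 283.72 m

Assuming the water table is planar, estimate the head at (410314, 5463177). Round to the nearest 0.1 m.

∂h/∂x = (281.57 − 283.05) / (409899 − 410369) = +0.003149
∂h/∂y = (283.72 − 283.05) / (5462297 − 5462527) = -0.002913
h(410314, 5463177) = 283.05 + (+0.003149)·(-55) + (-0.002913)·(650) = 283.05 -0.173 -1.893 = 280.983 m.

281.0 m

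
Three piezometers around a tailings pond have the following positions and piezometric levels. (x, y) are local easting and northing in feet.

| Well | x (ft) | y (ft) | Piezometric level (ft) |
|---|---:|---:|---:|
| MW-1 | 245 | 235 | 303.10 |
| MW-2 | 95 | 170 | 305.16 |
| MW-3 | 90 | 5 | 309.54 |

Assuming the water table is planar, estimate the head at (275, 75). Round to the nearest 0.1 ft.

307.3 ft

With h = a·x + b·y + c and MW-1 as origin, the differences give:
  (-150)·a + (-65)·b = +2.06
  (-155)·a + (-230)·b = +6.44
Eliminate b (×(-230) and ×(-65), subtract): 24425·a = -55.200 → a = ∂h/∂x = -0.002260
Back-substitute: b = ∂h/∂y = -0.02648.
h(275, 75) = 303.10 + (-0.002260)·(30) + (-0.02648)·(-160) = 303.10 -0.068 +4.236 = 307.269 ft.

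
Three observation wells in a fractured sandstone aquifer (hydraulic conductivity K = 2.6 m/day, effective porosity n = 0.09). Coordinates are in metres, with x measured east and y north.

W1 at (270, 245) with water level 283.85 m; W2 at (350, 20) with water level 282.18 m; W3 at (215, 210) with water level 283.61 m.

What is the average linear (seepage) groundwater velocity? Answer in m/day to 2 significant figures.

With h = a·x + b·y + c and W1 as origin, the differences give:
  80·a + (-225)·b = -1.67
  (-55)·a + (-35)·b = -0.24
Eliminate b (×(-35) and ×(-225), subtract): -15175·a = 4.450 → a = ∂h/∂x = -0.0002932
Back-substitute: b = ∂h/∂y = +0.007318.
|∇h| = √(-0.0002932² + 0.007318²) = 0.007324
Seepage velocity v = K·i/n = 2.6 × 0.007324 / 0.09 = 0.2116 m/day.

0.21 m/day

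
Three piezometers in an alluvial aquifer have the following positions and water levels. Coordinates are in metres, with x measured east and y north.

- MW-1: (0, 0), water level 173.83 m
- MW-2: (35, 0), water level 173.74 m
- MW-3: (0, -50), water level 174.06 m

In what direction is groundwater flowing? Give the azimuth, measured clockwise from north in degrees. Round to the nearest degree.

∂h/∂x = (173.74 − 173.83) / (35 − 0) = -0.002571
∂h/∂y = (174.06 − 173.83) / (-50 − 0) = -0.004600
Flow direction (−∇h) has components (+0.002571 E, +0.004600 N).
Azimuth = atan2(E, N) = atan2(+0.002571, +0.004600) = 29.2° ≈ 029°.

029°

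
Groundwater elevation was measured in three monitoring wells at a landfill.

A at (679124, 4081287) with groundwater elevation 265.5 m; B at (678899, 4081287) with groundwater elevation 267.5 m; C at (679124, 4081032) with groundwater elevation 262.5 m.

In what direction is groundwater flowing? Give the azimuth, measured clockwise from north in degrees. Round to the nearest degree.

143°

∂h/∂x = (267.5 − 265.5) / (678899 − 679124) = -0.008889
∂h/∂y = (262.5 − 265.5) / (4081032 − 4081287) = +0.01176
Flow direction (−∇h) has components (+0.008889 E, -0.01176 N).
Azimuth = atan2(E, N) = atan2(+0.008889, -0.01176) = 142.9° ≈ 143°.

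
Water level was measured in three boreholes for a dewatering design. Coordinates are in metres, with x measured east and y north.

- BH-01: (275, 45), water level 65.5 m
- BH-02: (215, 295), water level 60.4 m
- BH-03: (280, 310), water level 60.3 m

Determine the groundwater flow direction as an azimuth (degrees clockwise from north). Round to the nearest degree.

351°

Differences from BH-01: to BH-02 (Δx, Δy, Δh) = (-60, 250, -5.1); to BH-03 = (5, 265, -5.2).
Solve a·Δx + b·Δy = Δh: det = (-60)·265 − 5·250 = -17150.
∂h/∂x = [(-5.1)·265 − (-5.2)·250] / -17150 = +0.003003
∂h/∂y = [(-60)·(-5.2) − 5·(-5.1)] / -17150 = -0.01968
Flow direction (−∇h) has components (-0.003003 E, +0.01968 N).
Azimuth = atan2(E, N) = atan2(-0.003003, +0.01968) = 351.3° ≈ 351°.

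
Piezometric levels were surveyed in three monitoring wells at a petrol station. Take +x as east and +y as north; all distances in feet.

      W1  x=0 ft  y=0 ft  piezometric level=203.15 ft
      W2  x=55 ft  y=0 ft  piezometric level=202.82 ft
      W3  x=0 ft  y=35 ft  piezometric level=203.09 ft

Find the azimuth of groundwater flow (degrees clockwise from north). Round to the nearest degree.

074°

∂h/∂x = (202.82 − 203.15) / (55 − 0) = -0.006000
∂h/∂y = (203.09 − 203.15) / (35 − 0) = -0.001714
Flow direction (−∇h) has components (+0.006000 E, +0.001714 N).
Azimuth = atan2(E, N) = atan2(+0.006000, +0.001714) = 74.1° ≈ 074°.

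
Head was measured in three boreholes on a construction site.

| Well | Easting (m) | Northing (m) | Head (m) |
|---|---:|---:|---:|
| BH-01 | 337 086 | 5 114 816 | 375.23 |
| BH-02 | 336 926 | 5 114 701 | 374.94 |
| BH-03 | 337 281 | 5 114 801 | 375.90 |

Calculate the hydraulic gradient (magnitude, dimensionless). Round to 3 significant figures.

0.00386

Differences from BH-01: to BH-02 (Δx, Δy, Δh) = (-160, -115, -0.29); to BH-03 = (195, -15, +0.67).
Determinant of the coordinate differences = (-160)·(-15) − 195·(-115) = 24825.
∂h/∂x = [(-0.29)·(-15) − (+0.67)·(-115)] / 24825 = +0.003279
∂h/∂y = [(-160)·(+0.67) − 195·(-0.29)] / 24825 = -0.002040
|∇h| = √(0.003279² + -0.002040²) = 0.003862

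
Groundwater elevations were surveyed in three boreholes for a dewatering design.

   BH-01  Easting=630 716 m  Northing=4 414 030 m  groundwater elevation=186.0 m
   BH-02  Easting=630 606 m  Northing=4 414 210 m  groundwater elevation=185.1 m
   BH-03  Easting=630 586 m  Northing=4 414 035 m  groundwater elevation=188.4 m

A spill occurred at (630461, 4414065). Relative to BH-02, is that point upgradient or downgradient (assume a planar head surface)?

Three-point gradient (reference BH-01): Δ to BH-02 = (-110, 180, -0.9), Δ to BH-03 = (-130, 5, +2.4).
∂h/∂x = -0.01910, ∂h/∂y = -0.01667 (det = 22850).
Head at (630461, 4414065) = 186.0 + (-0.01910)·(-255) + (-0.01667)·(35) = 190.29 m.
That is higher than the 185.1 m at BH-02, so the point is upgradient.

upgradient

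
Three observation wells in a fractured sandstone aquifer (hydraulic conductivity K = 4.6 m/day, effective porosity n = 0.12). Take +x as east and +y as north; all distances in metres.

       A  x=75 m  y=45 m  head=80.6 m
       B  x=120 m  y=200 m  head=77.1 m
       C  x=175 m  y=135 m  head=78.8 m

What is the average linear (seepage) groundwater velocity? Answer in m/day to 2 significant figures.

Differences from A: to B (Δx, Δy, Δh) = (45, 155, -3.5); to C = (100, 90, -1.8).
Determinant of the coordinate differences = 45·90 − 100·155 = -11450.
∂h/∂x = [(-3.5)·90 − (-1.8)·155] / -11450 = +0.003144
∂h/∂y = [45·(-1.8) − 100·(-3.5)] / -11450 = -0.02349
|∇h| = √(0.003144² + -0.02349²) = 0.0237
Seepage velocity v = K·i/n = 4.6 × 0.0237 / 0.12 = 0.9085 m/day.

0.91 m/day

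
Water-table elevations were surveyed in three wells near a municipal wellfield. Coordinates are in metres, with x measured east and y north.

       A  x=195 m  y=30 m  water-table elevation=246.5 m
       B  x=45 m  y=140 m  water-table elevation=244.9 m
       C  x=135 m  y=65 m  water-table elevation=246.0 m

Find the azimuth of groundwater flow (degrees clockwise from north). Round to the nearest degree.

003°

Three-point gradient (reference A): Δ to B = (-150, 110, -1.6), Δ to C = (-60, 35, -0.5).
∂h/∂x = -0.0007407, ∂h/∂y = -0.01556 (det = 1350).
Flow direction (−∇h) has components (+0.0007407 E, +0.01556 N).
Azimuth = atan2(E, N) = atan2(+0.0007407, +0.01556) = 2.7° ≈ 003°.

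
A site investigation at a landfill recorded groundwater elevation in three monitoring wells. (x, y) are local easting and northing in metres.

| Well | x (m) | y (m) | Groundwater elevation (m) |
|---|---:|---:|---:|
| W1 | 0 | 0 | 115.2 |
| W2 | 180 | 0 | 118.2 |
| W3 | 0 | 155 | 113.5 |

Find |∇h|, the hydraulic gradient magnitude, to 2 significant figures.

0.020

∂h/∂x = (118.2 − 115.2) / (180 − 0) = +0.01667
∂h/∂y = (113.5 − 115.2) / (155 − 0) = -0.01097
|∇h| = √(0.01667² + -0.01097²) = 0.01996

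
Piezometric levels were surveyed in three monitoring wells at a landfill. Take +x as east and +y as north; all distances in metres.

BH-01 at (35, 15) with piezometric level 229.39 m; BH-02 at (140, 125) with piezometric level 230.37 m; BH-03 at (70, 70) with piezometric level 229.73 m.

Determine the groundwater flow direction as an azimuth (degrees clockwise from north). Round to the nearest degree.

265°

Three-point gradient (reference BH-01): Δ to BH-02 = (105, 110, +0.98), Δ to BH-03 = (35, 55, +0.34).
∂h/∂x = +0.008571, ∂h/∂y = +0.0007273 (det = 1925).
Flow direction (−∇h) has components (-0.008571 E, -0.0007273 N).
Azimuth = atan2(E, N) = atan2(-0.008571, -0.0007273) = 265.2° ≈ 265°.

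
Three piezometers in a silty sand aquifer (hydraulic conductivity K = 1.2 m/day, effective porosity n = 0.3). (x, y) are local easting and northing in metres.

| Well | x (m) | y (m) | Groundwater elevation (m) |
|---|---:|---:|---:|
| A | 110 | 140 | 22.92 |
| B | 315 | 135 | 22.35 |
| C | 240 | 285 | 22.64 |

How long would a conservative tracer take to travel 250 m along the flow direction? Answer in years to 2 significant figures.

Taking A as reference: B−A = (205, -5, -0.57); C−A = (130, 145, -0.28).
Solve a·Δx + b·Δy = Δh: det = 205·145 − 130·(-5) = 30375.
∂h/∂x = [(-0.57)·145 − (-0.28)·(-5)] / 30375 = -0.002767
∂h/∂y = [205·(-0.28) − 130·(-0.57)] / 30375 = +0.0005498
|∇h| = √(-0.002767² + 0.0005498²) = 0.002821
Seepage velocity v = K·i/n = 1.2 × 0.002821 / 0.3 = 0.01128 m/day.
t = 250 / 0.01128 = 2.216e+04 days = 60.7 years.

61 years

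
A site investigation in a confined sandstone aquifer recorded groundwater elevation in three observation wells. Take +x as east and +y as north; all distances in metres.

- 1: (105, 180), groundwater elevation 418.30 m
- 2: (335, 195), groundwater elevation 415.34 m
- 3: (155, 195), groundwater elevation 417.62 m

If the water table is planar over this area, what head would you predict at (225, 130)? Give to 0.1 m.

Differences from 1: to 2 (Δx, Δy, Δh) = (230, 15, -2.96); to 3 = (50, 15, -0.68).
Solve a·Δx + b·Δy = Δh: det = 230·15 − 50·15 = 2700.
∂h/∂x = [(-2.96)·15 − (-0.68)·15] / 2700 = -0.01267
∂h/∂y = [230·(-0.68) − 50·(-2.96)] / 2700 = -0.003111
h(225, 130) = 418.30 + (-0.01267)·(120) + (-0.003111)·(-50) = 418.30 -1.520 +0.156 = 416.936 m.

416.9 m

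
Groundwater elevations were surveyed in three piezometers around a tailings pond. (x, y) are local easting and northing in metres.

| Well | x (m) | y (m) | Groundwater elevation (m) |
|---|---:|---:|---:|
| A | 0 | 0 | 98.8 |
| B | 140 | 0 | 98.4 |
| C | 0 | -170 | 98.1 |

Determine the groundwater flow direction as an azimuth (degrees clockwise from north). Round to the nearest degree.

∂h/∂x = (98.4 − 98.8) / (140 − 0) = -0.002857
∂h/∂y = (98.1 − 98.8) / (-170 − 0) = +0.004118
Flow direction (−∇h) has components (+0.002857 E, -0.004118 N).
Azimuth = atan2(E, N) = atan2(+0.002857, -0.004118) = 145.2° ≈ 145°.

145°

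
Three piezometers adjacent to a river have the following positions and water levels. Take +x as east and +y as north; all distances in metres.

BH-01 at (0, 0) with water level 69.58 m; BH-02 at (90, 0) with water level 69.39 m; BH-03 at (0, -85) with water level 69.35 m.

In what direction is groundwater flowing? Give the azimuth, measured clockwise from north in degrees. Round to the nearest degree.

∂h/∂x = (69.39 − 69.58) / (90 − 0) = -0.002111
∂h/∂y = (69.35 − 69.58) / (-85 − 0) = +0.002706
Flow direction (−∇h) has components (+0.002111 E, -0.002706 N).
Azimuth = atan2(E, N) = atan2(+0.002111, -0.002706) = 142.0° ≈ 142°.

142°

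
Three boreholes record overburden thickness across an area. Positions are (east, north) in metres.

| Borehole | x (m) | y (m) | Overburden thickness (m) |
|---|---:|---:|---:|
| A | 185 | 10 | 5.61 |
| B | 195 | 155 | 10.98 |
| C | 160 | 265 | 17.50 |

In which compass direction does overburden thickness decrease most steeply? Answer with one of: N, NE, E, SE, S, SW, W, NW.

SE

Three-point gradient (reference A): Δ to B = (10, 145, +5.37), Δ to C = (-25, 255, +11.89).
∂d/∂x = -0.05744, ∂d/∂y = +0.04100 (det = 6175).
Steepest decrease is along −∇f = (+0.05744 E, -0.04100 N) → southeast.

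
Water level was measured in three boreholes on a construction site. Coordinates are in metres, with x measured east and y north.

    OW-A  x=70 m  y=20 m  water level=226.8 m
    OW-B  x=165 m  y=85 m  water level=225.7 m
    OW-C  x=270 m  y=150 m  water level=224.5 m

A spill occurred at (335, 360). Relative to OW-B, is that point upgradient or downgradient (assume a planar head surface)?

Differences from OW-A: to OW-B (Δx, Δy, Δh) = (95, 65, -1.1); to OW-C = (200, 130, -2.3).
Determinant of the coordinate differences = 95·130 − 200·65 = -650.
∂h/∂x = [(-1.1)·130 − (-2.3)·65] / -650 = -0.010000
∂h/∂y = [95·(-2.3) − 200·(-1.1)] / -650 = -0.002308
Head at (335, 360) = 226.8 + (-0.010000)·(265) + (-0.002308)·(340) = 223.37 m.
That is lower than the 225.7 m at OW-B, so the point is downgradient.

downgradient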